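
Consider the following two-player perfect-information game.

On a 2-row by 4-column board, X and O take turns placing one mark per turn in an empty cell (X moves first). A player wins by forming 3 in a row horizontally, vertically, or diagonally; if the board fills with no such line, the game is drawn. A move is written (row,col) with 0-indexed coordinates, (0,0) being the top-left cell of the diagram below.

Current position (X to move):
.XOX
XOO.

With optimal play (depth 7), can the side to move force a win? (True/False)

p1 X@[.XOX/XOO.]: (0,0)[XXOX/XOO.]-1 (1,3)[.XOX/XOOX]+0*
p2 O@[.XOX/XOOX]: (0,0)[OXOX/XOOX]+0*
p3 X@[OXOX/XOOX] terminal +0; root [.XOX/XOO.] d7

X winning at [.XOX/XOO.]: False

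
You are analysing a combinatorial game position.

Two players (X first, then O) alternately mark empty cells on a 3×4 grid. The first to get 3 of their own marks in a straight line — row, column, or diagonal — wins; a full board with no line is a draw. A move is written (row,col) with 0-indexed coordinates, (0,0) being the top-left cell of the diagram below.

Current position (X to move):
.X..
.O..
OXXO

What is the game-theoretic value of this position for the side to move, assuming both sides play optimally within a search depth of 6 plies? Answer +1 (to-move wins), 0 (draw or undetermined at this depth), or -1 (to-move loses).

value(.X../.O../OXXO, X) = +1

p1 X@[.X../.O../OXXO]: (0,0)[XX../.O../OXXO]-1 (0,2)[.XX./.O../OXXO]+1* (0,3)[.X.X/.O../OXXO]-1 (1,0)[.X../XO../OXXO]-1 (1,2)[.X../.OX./OXXO]-1 (1,3)[.X../.O.X/OXXO]-1
p2 O@[.XX./.O../OXXO]: (0,0)[OXX./.O../OXXO]-1* (0,3)[.XXO/.O../OXXO]-1 (1,0)[.XX./OO../OXXO]-1 (1,2)[.XX./.OO./OXXO]-1 (1,3)[.XX./.O.O/OXXO]-1
p3 X@[OXX./.O../OXXO]: (0,3)[OXXX/.O../OXXO]+1* (1,0)[OXX./XO../OXXO]+1 (1,2)[OXX./.OX./OXXO]+1 (1,3)[OXX./.O.X/OXXO]-1
p4 O@[OXXX/.O../OXXO] terminal -1; root [.X../.O../OXXO] d6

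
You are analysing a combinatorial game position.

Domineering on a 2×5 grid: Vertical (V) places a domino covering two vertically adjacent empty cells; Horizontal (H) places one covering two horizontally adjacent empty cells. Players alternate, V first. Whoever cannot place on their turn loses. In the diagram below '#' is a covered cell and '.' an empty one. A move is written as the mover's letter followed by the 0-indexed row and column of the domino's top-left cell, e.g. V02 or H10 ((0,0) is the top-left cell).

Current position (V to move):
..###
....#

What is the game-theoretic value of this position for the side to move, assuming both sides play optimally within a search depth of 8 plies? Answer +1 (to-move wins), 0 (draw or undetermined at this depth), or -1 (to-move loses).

value(..###/....#, V) = +1

p1 V@[..###/....#]: V00[#.###/#...#]-1 V01[.####/.#..#]+1*
p2 H@[.####/.#..#]: H12[.####/.####]-1*
p3 V@[.####/.####]: V00[#####/#####]+1*
p4 H@[#####/#####] terminal -1; root [..###/....#] d8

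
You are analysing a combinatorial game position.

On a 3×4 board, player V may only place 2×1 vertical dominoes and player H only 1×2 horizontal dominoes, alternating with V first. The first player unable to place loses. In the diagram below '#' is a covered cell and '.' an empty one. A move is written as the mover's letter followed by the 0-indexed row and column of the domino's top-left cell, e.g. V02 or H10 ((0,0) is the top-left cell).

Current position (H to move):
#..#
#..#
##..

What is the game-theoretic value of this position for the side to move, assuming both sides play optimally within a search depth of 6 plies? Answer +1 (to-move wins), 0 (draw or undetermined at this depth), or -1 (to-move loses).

p1 H@[#..#/#..#/##..]: H01[####/#..#/##..]-1 H11[#..#/####/##..]+1* H22[#..#/#..#/####]-1
p2 V@[#..#/####/##..] terminal -1; root [#..#/#..#/##..] d6

value(#..#/#..#/##.., H) = +1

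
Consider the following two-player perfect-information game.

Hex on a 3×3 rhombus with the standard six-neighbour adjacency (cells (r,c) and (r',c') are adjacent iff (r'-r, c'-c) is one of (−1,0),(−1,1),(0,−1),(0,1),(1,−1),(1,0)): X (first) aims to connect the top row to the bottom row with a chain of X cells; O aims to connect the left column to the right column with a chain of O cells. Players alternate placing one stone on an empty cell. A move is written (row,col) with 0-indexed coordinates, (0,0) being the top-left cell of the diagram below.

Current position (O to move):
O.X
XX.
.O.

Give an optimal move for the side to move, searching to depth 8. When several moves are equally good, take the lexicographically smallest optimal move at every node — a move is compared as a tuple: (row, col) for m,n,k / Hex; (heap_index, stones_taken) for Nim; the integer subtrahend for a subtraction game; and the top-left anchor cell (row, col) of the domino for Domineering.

O's best at [O.X/XX./.O.]: (2,0)

[O.X/XX./.O.] O move#1: (0,1):-1/OOX/XX./.O., (1,2):-1/O.X/XXO/.O., (2,0):+1/O.X/XX./OO.*, (2,2):-1/O.X/XX./.OO
[O.X/XX./OO.] X move#2: (0,1):-1/OXX/XX./OO.*, (1,2):-1/O.X/XXX/OO., (2,2):-1/O.X/XX./OOX
[OXX/XX./OO.] O move#3: (1,2):+1/OXX/XXO/OO.*, (2,2):+1/OXX/XX./OOO
[OXX/XXO/OO.] end (terminal -1, X#4); searched O.X/XX./.O. to 8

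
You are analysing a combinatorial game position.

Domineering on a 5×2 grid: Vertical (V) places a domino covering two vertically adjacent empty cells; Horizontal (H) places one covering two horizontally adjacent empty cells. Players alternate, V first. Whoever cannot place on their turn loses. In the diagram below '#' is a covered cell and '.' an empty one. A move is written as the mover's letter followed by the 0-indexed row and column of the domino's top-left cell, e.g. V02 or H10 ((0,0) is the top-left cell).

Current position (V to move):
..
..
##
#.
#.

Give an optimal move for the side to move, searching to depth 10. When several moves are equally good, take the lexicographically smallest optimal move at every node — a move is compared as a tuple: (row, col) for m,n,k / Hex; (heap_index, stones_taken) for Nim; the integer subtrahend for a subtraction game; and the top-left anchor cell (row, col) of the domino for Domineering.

V's best at [../../##/#./#.]: V00

ply 1, V at ../../##/#./#. | V00=+1→#./#./##/#./#.*; V01=+1→.#/.#/##/#./#.; V31=-1→../../##/##/##
ply 2: #./#./##/#./#. is terminal -1 (H); from ../../##/#./#. depth 10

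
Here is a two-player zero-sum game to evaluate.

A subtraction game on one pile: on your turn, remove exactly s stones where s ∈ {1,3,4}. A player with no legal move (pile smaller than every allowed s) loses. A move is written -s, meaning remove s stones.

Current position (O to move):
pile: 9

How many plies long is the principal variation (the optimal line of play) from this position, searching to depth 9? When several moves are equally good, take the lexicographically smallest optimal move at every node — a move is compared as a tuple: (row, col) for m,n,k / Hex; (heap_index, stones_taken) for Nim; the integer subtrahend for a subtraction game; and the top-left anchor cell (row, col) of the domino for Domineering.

PV length from [9]: 6 plies

ply 1, O at 9 | -1=-1→8*; -3=-1→6; -4=-1→5
ply 2, X at 8 | -1=+1→7*; -3=-1→5; -4=-1→4
ply 3, O at 7 | -1=-1→6*; -3=-1→4; -4=-1→3
ply 4, X at 6 | -1=-1→5; -3=-1→3; -4=+1→2*
ply 5, O at 2 | -1=-1→1*
ply 6, X at 1 | -1=+1→0*
ply 7: 0 is terminal -1 (O); from 9 depth 9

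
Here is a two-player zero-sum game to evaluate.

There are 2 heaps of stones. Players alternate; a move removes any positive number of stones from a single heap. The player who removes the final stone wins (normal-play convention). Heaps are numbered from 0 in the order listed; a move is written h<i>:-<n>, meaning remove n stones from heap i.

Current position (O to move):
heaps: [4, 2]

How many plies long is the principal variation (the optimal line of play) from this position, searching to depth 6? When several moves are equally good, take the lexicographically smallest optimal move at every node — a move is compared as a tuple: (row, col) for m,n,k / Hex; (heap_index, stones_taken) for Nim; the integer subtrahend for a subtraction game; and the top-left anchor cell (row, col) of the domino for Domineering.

[(4,2)] O move#1: h0:-1:-1/(3,2), h0:-2:+1/(2,2)*, h0:-3:-1/(1,2), h0:-4:-1/(0,2), h1:-1:-1/(4,1), h1:-2:-1/(4,0)
[(2,2)] X move#2: h0:-1:-1/(1,2)*, h0:-2:-1/(0,2), h1:-1:-1/(2,1), h1:-2:-1/(2,0)
[(1,2)] O move#3: h0:-1:-1/(0,2), h1:-1:+1/(1,1)*, h1:-2:-1/(1,0)
[(1,1)] X move#4: h0:-1:-1/(0,1)*, h1:-1:-1/(1,0)
[(0,1)] O move#5: h1:-1:+1/(0,0)*
[(0,0)] end (terminal -1, X#6); searched (4,2) to 6

PV length from [(4,2)]: 5 plies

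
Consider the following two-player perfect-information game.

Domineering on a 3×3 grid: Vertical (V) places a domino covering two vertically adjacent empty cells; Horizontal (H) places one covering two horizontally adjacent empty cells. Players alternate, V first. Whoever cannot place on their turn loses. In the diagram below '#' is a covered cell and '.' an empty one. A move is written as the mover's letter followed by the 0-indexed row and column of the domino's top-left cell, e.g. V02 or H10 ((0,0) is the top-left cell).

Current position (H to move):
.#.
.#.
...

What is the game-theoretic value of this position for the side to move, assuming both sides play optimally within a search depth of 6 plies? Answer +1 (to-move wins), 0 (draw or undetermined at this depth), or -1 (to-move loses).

value(.#./.#./..., H) = -1

[.#./.#./...] H move#1: H20:-1/.#./.#./##.*, H21:-1/.#./.#./.##
[.#./.#./##.] V move#2: V00:+1/##./##./##.*, V02:+1/.##/.##/##., V12:+1/.#./.##/###
[##./##./##.] end (terminal -1, H#3); searched .#./.#./... to 6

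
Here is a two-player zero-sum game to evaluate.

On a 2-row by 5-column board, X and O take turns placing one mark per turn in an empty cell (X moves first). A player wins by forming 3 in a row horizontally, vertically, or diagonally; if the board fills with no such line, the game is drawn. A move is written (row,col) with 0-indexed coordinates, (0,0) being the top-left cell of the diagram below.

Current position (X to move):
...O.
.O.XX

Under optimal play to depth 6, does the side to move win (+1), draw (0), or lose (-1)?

p1 X@[...O./.O.XX]: (0,0)[X..O./.O.XX]-1 (0,1)[.X.O./.O.XX]+0 (0,2)[..XO./.O.XX]+0 (0,4)[...OX/.O.XX]+0 (1,0)[...O./XO.XX]+0 (1,2)[...O./.OXXX]+1*
p2 O@[...O./.OXXX] terminal -1; root [...O./.O.XX] d6

value(...O./.O.XX, X) = +1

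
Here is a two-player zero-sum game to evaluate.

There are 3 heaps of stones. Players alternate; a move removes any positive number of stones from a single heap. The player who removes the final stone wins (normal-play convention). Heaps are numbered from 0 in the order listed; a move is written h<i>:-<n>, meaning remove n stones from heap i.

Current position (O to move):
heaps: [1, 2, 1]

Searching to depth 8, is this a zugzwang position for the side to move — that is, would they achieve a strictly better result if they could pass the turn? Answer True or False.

ply 1, O at (1,2,1) | h0:-1=-1→(0,2,1); h1:-1=-1→(1,1,1); h1:-2=+1→(1,0,1)*; h2:-1=-1→(1,2,0)
ply 2, X at (1,0,1) | h0:-1=-1→(0,0,1)*; h2:-1=-1→(1,0,0)
ply 3, O at (0,0,1) | h2:-1=+1→(0,0,0)*
ply 4: (0,0,0) is terminal -1 (X); from (1,2,1) depth 8
suppose O passes — search the same position with X to move:
pass> ply 1, X at (1,2,1) | h0:-1=-1→(0,2,1); h1:-1=-1→(1,1,1); h1:-2=+1→(1,0,1)*; h2:-1=-1→(1,2,0)
pass> ply 2, O at (1,0,1) | h0:-1=-1→(0,0,1)*; h2:-1=-1→(1,0,0)
pass> ply 3, X at (0,0,1) | h2:-1=+1→(0,0,0)*
pass> ply 4: (0,0,0) is terminal -1 (O); from (1,2,1) depth 8
for O: play +1, pass -1

zugzwang((1,2,1), O) = False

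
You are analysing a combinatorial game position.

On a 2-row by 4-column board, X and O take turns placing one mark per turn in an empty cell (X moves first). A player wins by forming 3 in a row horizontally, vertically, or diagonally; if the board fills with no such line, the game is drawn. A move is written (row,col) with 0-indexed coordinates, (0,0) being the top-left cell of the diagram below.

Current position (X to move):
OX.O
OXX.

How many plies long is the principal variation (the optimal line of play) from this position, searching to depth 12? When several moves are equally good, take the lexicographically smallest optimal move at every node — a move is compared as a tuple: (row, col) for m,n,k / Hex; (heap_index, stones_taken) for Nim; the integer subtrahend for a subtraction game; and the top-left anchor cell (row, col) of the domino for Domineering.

PV length from [OX.O/OXX.]: 1 ply

p1 X@[OX.O/OXX.]: (0,2)[OXXO/OXX.]+0 (1,3)[OX.O/OXXX]+1*
p2 O@[OX.O/OXXX] terminal -1; root [OX.O/OXX.] d12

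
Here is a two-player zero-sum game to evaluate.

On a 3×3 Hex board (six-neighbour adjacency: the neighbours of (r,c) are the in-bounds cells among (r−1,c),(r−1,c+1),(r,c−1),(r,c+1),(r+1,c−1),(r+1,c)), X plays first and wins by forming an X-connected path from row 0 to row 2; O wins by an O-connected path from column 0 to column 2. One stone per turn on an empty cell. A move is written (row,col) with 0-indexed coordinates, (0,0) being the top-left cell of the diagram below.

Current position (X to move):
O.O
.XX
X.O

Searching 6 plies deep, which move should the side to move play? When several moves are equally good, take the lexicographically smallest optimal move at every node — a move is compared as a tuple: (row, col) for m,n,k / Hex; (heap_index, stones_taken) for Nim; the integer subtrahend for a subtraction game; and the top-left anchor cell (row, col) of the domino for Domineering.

X's best at [O.O/.XX/X.O]: (0,1)

ply 1, X at O.O/.XX/X.O | (0,1)=+1→OXO/.XX/X.O*; (1,0)=-1→O.O/XXX/X.O; (2,1)=-1→O.O/.XX/XXO
ply 2: OXO/.XX/X.O is terminal -1 (O); from O.O/.XX/X.O depth 6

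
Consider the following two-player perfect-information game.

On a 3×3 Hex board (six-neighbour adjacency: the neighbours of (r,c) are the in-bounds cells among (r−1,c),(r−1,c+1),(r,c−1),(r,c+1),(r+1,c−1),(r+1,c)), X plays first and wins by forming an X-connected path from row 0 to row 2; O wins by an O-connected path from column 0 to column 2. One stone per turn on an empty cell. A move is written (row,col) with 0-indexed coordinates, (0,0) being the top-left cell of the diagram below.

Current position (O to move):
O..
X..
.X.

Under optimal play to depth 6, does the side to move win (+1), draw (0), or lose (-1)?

value(O../X../.X., O) = +1

ply 1, O at O../X../.X. | (0,1)=-1→OO./X../.X.; (0,2)=-1→O.O/X../.X.; (1,1)=+1→O../XO./.X.*; (1,2)=-1→O../X.O/.X.; (2,0)=-1→O../X../OX.; (2,2)=-1→O../X../.XO
ply 2, X at O../XO./.X. | (0,1)=-1→OX./XO./.X.*; (0,2)=-1→O.X/XO./.X.; (1,2)=-1→O../XOX/.X.; (2,0)=-1→O../XO./XX.; (2,2)=-1→O../XO./.XX
ply 3, O at OX./XO./.X. | (0,2)=-1→OXO/XO./.X.; (1,2)=-1→OX./XOO/.X.; (2,0)=+1→OX./XO./OX.*; (2,2)=-1→OX./XO./.XO
ply 4, X at OX./XO./OX. | (0,2)=-1→OXX/XO./OX.*; (1,2)=-1→OX./XOX/OX.; (2,2)=-1→OX./XO./OXX
ply 5, O at OXX/XO./OX. | (1,2)=+1→OXX/XOO/OX.*; (2,2)=-1→OXX/XO./OXO
ply 6: OXX/XOO/OX. is terminal -1 (X); from O../X../.X. depth 6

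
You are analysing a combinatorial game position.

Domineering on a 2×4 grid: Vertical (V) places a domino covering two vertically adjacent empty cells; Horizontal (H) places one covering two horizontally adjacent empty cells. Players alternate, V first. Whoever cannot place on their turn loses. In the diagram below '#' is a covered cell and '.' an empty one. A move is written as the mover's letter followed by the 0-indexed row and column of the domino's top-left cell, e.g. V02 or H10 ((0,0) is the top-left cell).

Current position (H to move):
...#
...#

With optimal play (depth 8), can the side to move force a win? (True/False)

H winning at [...#/...#]: True

p1 H@[...#/...#]: H00[##.#/...#]+1* H01[.###/...#]+1 H10[...#/##.#]+1 H11[...#/.###]+1
p2 V@[##.#/...#]: V02[####/..##]-1*
p3 H@[####/..##]: H10[####/####]+1*
p4 V@[####/####] terminal -1; root [...#/...#] d8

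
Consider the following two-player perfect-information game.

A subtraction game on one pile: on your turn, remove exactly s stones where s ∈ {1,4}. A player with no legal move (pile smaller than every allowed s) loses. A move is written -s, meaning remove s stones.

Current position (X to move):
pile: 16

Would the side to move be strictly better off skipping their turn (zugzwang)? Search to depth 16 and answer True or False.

zugzwang(16, X) = False

[16] X move#1: -1:+1/15*, -4:+1/12
[15] O move#2: -1:-1/14*, -4:-1/11
[14] X move#3: -1:-1/13, -4:+1/10*
[10] O move#4: -1:-1/9*, -4:-1/6
[9] X move#5: -1:-1/8, -4:+1/5*
[5] O move#6: -1:-1/4*, -4:-1/1
[4] X move#7: -1:-1/3, -4:+1/0*
[0] end (terminal -1, O#8); searched 16 to 16
suppose X passes — search the same position with O to move:
pass> [16] O move#1: -1:+1/15*, -4:+1/12
pass> [15] X move#2: -1:-1/14*, -4:-1/11
pass> [14] O move#3: -1:-1/13, -4:+1/10*
pass> [10] X move#4: -1:-1/9*, -4:-1/6
pass> [9] O move#5: -1:-1/8, -4:+1/5*
pass> [5] X move#6: -1:-1/4*, -4:-1/1
pass> [4] O move#7: -1:-1/3, -4:+1/0*
pass> [0] end (terminal -1, X#8); searched 16 to 16
for X: play +1, pass -1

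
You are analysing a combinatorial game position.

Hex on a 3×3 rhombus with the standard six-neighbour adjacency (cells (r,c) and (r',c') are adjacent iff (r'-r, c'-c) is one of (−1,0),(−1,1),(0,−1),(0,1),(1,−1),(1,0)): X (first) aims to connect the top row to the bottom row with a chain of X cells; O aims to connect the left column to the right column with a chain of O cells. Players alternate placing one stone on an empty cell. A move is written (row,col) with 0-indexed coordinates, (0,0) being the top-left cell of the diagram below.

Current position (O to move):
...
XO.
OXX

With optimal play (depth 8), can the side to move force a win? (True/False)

ply 1, O at .../XO./OXX | (0,0)=+1→O../XO./OXX*; (0,1)=+1→.O./XO./OXX; (0,2)=+1→..O/XO./OXX; (1,2)=+1→.../XOO/OXX
ply 2, X at O../XO./OXX | (0,1)=-1→OX./XO./OXX*; (0,2)=-1→O.X/XO./OXX; (1,2)=-1→O../XOX/OXX
ply 3, O at OX./XO./OXX | (0,2)=+1→OXO/XO./OXX*; (1,2)=+1→OX./XOO/OXX
ply 4: OXO/XO./OXX is terminal -1 (X); from .../XO./OXX depth 8

O winning at [.../XO./OXX]: True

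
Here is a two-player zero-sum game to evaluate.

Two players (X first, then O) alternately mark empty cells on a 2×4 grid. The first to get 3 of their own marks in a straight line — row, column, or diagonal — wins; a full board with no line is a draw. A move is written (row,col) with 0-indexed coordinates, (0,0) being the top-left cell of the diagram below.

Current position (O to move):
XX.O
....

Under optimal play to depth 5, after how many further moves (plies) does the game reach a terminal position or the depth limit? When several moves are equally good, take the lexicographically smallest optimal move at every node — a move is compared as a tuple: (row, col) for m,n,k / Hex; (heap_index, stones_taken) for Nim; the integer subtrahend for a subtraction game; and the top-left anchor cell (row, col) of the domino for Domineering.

p1 O@[XX.O/....]: (0,2)[XXOO/....]+0* (1,0)[XX.O/O...]-1 (1,1)[XX.O/.O..]-1 (1,2)[XX.O/..O.]-1 (1,3)[XX.O/...O]-1
p2 X@[XXOO/....]: (1,0)[XXOO/X...]+0* (1,1)[XXOO/.X..]+0 (1,2)[XXOO/..X.]+0 (1,3)[XXOO/...X]+0
p3 O@[XXOO/X...]: (1,1)[XXOO/XO..]+0* (1,2)[XXOO/X.O.]+0 (1,3)[XXOO/X..O]+0
p4 X@[XXOO/XO..]: (1,2)[XXOO/XOX.]+0* (1,3)[XXOO/XO.X]+0
p5 O@[XXOO/XOX.]: (1,3)[XXOO/XOXO]+0*
p6 X@[XXOO/XOXO] terminal +0; root [XX.O/....] d5

PV length from [XX.O/....]: 5 plies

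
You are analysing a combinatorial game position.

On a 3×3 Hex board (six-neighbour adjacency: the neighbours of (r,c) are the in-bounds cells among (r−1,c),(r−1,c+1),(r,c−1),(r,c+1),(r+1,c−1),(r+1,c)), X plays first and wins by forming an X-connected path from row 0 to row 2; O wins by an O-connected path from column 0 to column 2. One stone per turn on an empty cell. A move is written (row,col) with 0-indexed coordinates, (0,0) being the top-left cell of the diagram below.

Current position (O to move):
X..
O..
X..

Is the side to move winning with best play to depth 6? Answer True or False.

[X../O../X..] O move#1: (0,1):-1/XO./O../X.., (0,2):+1/X.O/O../X..*, (1,1):+1/X../OO./X.., (1,2):-1/X../O.O/X.., (2,1):-1/X../O../XO., (2,2):-1/X../O../X.O
[X.O/O../X..] X move#2: (0,1):-1/XXO/O../X..*, (1,1):-1/X.O/OX./X.., (1,2):-1/X.O/O.X/X.., (2,1):-1/X.O/O../XX., (2,2):-1/X.O/O../X.X
[XXO/O../X..] O move#3: (1,1):+1/XXO/OO./X..*, (1,2):-1/XXO/O.O/X.., (2,1):-1/XXO/O../XO., (2,2):-1/XXO/O../X.O
[XXO/OO./X..] end (terminal -1, X#4); searched X../O../X.. to 6

O winning at [X../O../X..]: True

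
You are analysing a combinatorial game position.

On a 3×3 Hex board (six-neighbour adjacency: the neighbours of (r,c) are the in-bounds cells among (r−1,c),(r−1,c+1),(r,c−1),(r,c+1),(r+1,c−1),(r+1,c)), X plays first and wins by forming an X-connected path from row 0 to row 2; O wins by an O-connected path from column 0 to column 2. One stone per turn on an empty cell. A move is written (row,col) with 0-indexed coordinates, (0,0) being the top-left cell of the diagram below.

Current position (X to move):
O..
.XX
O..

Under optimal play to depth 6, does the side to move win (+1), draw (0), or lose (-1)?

[O../.XX/O..] X move#1: (0,1):+1/OX./.XX/O..*, (0,2):+1/O.X/.XX/O.., (1,0):+1/O../XXX/O.., (2,1):+1/O../.XX/OX., (2,2):+1/O../.XX/O.X
[OX./.XX/O..] O move#2: (0,2):-1/OXO/.XX/O..*, (1,0):-1/OX./OXX/O.., (2,1):-1/OX./.XX/OO., (2,2):-1/OX./.XX/O.O
[OXO/.XX/O..] X move#3: (1,0):+1/OXO/XXX/O..*, (2,1):+1/OXO/.XX/OX., (2,2):+1/OXO/.XX/O.X
[OXO/XXX/O..] O move#4: (2,1):-1/OXO/XXX/OO.*, (2,2):-1/OXO/XXX/O.O
[OXO/XXX/OO.] X move#5: (2,2):+1/OXO/XXX/OOX*
[OXO/XXX/OOX] end (terminal -1, O#6); searched O../.XX/O.. to 6

value(O../.XX/O.., X) = +1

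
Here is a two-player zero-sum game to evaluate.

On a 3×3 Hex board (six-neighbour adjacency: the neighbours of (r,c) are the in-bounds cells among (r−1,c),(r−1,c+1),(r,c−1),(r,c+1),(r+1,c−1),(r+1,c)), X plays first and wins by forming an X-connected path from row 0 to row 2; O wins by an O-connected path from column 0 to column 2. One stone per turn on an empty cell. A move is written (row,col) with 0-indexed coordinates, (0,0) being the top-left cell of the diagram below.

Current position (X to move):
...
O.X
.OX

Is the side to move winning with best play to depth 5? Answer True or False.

X winning at [.../O.X/.OX]: True

p1 X@[.../O.X/.OX]: (0,0)[X../O.X/.OX]-1 (0,1)[.X./O.X/.OX]+1* (0,2)[..X/O.X/.OX]+1 (1,1)[.../OXX/.OX]+1 (2,0)[.../O.X/XOX]-1
p2 O@[.X./O.X/.OX]: (0,0)[OX./O.X/.OX]-1* (0,2)[.XO/O.X/.OX]-1 (1,1)[.X./OOX/.OX]-1 (2,0)[.X./O.X/OOX]-1
p3 X@[OX./O.X/.OX]: (0,2)[OXX/O.X/.OX]+1* (1,1)[OX./OXX/.OX]+1 (2,0)[OX./O.X/XOX]+1
p4 O@[OXX/O.X/.OX] terminal -1; root [.../O.X/.OX] d5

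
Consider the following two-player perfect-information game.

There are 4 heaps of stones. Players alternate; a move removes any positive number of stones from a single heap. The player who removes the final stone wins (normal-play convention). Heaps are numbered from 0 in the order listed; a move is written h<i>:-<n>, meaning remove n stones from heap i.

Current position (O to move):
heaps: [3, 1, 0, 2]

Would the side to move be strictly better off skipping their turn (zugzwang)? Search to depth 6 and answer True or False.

p1 O@[(3,1,0,2)]: h0:-1[(2,1,0,2)]-1* h0:-2[(1,1,0,2)]-1 h0:-3[(0,1,0,2)]-1 h1:-1[(3,0,0,2)]-1 h3:-1[(3,1,0,1)]-1 h3:-2[(3,1,0,0)]-1
p2 X@[(2,1,0,2)]: h0:-1[(1,1,0,2)]-1 h0:-2[(0,1,0,2)]-1 h1:-1[(2,0,0,2)]+1* h3:-1[(2,1,0,1)]-1 h3:-2[(2,1,0,0)]-1
p3 O@[(2,0,0,2)]: h0:-1[(1,0,0,2)]-1* h0:-2[(0,0,0,2)]-1 h3:-1[(2,0,0,1)]-1 h3:-2[(2,0,0,0)]-1
p4 X@[(1,0,0,2)]: h0:-1[(0,0,0,2)]-1 h3:-1[(1,0,0,1)]+1* h3:-2[(1,0,0,0)]-1
p5 O@[(1,0,0,1)]: h0:-1[(0,0,0,1)]-1* h3:-1[(1,0,0,0)]-1
p6 X@[(0,0,0,1)]: h3:-1[(0,0,0,0)]+1*
p7 O@[(0,0,0,0)] terminal -1; root [(3,1,0,2)] d6
suppose O passes — search the same position with X to move:
pass> p1 X@[(3,1,0,2)]: h0:-1[(2,1,0,2)]-1* h0:-2[(1,1,0,2)]-1 h0:-3[(0,1,0,2)]-1 h1:-1[(3,0,0,2)]-1 h3:-1[(3,1,0,1)]-1 h3:-2[(3,1,0,0)]-1
pass> p2 O@[(2,1,0,2)]: h0:-1[(1,1,0,2)]-1 h0:-2[(0,1,0,2)]-1 h1:-1[(2,0,0,2)]+1* h3:-1[(2,1,0,1)]-1 h3:-2[(2,1,0,0)]-1
pass> p3 X@[(2,0,0,2)]: h0:-1[(1,0,0,2)]-1* h0:-2[(0,0,0,2)]-1 h3:-1[(2,0,0,1)]-1 h3:-2[(2,0,0,0)]-1
pass> p4 O@[(1,0,0,2)]: h0:-1[(0,0,0,2)]-1 h3:-1[(1,0,0,1)]+1* h3:-2[(1,0,0,0)]-1
pass> p5 X@[(1,0,0,1)]: h0:-1[(0,0,0,1)]-1* h3:-1[(1,0,0,0)]-1
pass> p6 O@[(0,0,0,1)]: h3:-1[(0,0,0,0)]+1*
pass> p7 X@[(0,0,0,0)] terminal -1; root [(3,1,0,2)] d6
for O: play -1, pass +1

zugzwang((3,1,0,2), O) = True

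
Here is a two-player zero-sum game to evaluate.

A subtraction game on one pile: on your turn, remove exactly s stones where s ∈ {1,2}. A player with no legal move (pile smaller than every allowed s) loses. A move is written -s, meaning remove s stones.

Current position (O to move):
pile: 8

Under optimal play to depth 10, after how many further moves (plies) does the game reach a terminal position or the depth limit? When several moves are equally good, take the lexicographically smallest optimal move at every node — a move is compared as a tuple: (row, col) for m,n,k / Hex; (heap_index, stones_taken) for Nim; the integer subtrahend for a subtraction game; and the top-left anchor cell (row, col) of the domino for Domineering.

p1 O@[8]: -1[7]-1 -2[6]+1*
p2 X@[6]: -1[5]-1* -2[4]-1
p3 O@[5]: -1[4]-1 -2[3]+1*
p4 X@[3]: -1[2]-1* -2[1]-1
p5 O@[2]: -1[1]-1 -2[0]+1*
p6 X@[0] terminal -1; root [8] d10

PV length from [8]: 5 plies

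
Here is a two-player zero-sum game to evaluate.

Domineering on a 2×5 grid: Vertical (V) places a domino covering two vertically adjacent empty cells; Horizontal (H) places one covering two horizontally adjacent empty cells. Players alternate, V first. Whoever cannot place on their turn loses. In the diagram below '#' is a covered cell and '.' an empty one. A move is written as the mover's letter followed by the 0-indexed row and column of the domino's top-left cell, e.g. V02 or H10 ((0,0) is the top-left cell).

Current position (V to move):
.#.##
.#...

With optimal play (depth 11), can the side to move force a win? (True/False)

p1 V@[.#.##/.#...]: V00[##.##/##...]-1 V02[.####/.##..]+1*
p2 H@[.####/.##..]: H13[.####/.####]-1*
p3 V@[.####/.####]: V00[#####/#####]+1*
p4 H@[#####/#####] terminal -1; root [.#.##/.#...] d11

V winning at [.#.##/.#...]: True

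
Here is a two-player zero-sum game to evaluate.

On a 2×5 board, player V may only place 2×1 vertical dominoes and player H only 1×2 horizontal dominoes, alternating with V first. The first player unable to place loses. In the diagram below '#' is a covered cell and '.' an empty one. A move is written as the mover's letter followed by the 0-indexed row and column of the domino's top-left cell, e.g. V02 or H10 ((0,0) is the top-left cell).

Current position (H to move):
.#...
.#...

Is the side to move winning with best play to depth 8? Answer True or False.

p1 H@[.#.../.#...]: H02[.###./.#...]-1* H03[.#.##/.#...]-1 H12[.#.../.###.]-1 H13[.#.../.#.##]-1
p2 V@[.###./.#...]: V00[####./##...]-1 V04[.####/.#..#]+1*
p3 H@[.####/.#..#]: H12[.####/.####]-1*
p4 V@[.####/.####]: V00[#####/#####]+1*
p5 H@[#####/#####] terminal -1; root [.#.../.#...] d8

H winning at [.#.../.#...]: False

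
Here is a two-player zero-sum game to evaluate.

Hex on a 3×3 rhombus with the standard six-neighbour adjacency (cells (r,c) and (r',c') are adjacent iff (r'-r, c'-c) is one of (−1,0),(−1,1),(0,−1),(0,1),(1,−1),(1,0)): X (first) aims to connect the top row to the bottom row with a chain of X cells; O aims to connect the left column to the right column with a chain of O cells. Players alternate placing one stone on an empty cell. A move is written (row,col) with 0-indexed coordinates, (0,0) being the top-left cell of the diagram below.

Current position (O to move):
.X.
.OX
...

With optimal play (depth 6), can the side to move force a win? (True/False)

O winning at [.X./.OX/...]: True

ply 1, O at .X./.OX/... | (0,0)=-1→OX./.OX/...; (0,2)=+1→.XO/.OX/...*; (1,0)=-1→.X./OOX/...; (2,0)=-1→.X./.OX/O..; (2,1)=+1→.X./.OX/.O.; (2,2)=+1→.X./.OX/..O
ply 2, X at .XO/.OX/... | (0,0)=-1→XXO/.OX/...*; (1,0)=-1→.XO/XOX/...; (2,0)=-1→.XO/.OX/X..; (2,1)=-1→.XO/.OX/.X.; (2,2)=-1→.XO/.OX/..X
ply 3, O at XXO/.OX/... | (1,0)=+1→XXO/OOX/...*; (2,0)=+1→XXO/.OX/O..; (2,1)=+1→XXO/.OX/.O.; (2,2)=+1→XXO/.OX/..O
ply 4: XXO/OOX/... is terminal -1 (X); from .X./.OX/... depth 6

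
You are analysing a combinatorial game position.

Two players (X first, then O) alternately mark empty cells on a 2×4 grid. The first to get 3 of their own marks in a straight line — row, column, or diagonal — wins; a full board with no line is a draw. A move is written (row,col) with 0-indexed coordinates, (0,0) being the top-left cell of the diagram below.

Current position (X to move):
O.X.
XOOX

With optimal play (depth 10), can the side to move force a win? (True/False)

p1 X@[O.X./XOOX]: (0,1)[OXX./XOOX]+0* (0,3)[O.XX/XOOX]+0
p2 O@[OXX./XOOX]: (0,3)[OXXO/XOOX]+0*
p3 X@[OXXO/XOOX] terminal +0; root [O.X./XOOX] d10

X winning at [O.X./XOOX]: False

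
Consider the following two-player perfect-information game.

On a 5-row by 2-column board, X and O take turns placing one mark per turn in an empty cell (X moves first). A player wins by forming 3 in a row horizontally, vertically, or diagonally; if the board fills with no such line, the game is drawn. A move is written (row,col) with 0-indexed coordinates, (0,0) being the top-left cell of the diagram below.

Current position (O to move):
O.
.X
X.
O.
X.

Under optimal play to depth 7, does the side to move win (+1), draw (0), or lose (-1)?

value(O./.X/X./O./X., O) = 0

p1 O@[O./.X/X./O./X.]: (0,1)[OO/.X/X./O./X.]+0* (1,0)[O./OX/X./O./X.]-1 (2,1)[O./.X/XO/O./X.]+0 (3,1)[O./.X/X./OO/X.]+0 (4,1)[O./.X/X./O./XO]-1
p2 X@[OO/.X/X./O./X.]: (1,0)[OO/XX/X./O./X.]+0* (2,1)[OO/.X/XX/O./X.]+0 (3,1)[OO/.X/X./OX/X.]+0 (4,1)[OO/.X/X./O./XX]+0
p3 O@[OO/XX/X./O./X.]: (2,1)[OO/XX/XO/O./X.]+0* (3,1)[OO/XX/X./OO/X.]+0 (4,1)[OO/XX/X./O./XO]+0
p4 X@[OO/XX/XO/O./X.]: (3,1)[OO/XX/XO/OX/X.]+0* (4,1)[OO/XX/XO/O./XX]+0
p5 O@[OO/XX/XO/OX/X.]: (4,1)[OO/XX/XO/OX/XO]+0*
p6 X@[OO/XX/XO/OX/XO] terminal +0; root [O./.X/X./O./X.] d7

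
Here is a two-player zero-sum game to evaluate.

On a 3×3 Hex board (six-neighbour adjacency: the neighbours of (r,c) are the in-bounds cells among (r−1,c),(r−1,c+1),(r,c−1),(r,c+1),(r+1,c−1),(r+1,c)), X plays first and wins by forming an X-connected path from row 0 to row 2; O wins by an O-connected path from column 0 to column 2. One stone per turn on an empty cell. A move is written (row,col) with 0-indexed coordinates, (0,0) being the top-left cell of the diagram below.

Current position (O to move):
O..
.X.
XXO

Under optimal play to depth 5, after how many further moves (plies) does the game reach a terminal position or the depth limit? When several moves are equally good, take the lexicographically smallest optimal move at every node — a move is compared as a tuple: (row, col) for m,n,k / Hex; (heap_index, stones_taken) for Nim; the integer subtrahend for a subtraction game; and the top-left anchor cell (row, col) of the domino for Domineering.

PV length from [O../.X./XXO]: 2 plies

p1 O@[O../.X./XXO]: (0,1)[OO./.X./XXO]-1* (0,2)[O.O/.X./XXO]-1 (1,0)[O../OX./XXO]-1 (1,2)[O../.XO/XXO]-1
p2 X@[OO./.X./XXO]: (0,2)[OOX/.X./XXO]+1* (1,0)[OO./XX./XXO]-1 (1,2)[OO./.XX/XXO]-1
p3 O@[OOX/.X./XXO] terminal -1; root [O../.X./XXO] d5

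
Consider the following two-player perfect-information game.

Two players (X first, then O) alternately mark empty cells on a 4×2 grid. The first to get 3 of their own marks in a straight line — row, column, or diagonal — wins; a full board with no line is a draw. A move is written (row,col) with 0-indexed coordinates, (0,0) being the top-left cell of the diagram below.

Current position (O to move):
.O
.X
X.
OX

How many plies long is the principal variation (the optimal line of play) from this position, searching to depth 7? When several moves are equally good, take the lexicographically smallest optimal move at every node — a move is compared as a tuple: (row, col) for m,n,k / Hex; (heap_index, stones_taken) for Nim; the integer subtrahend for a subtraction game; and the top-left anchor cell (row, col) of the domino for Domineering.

[.O/.X/X./OX] O move#1: (0,0):-1/OO/.X/X./OX, (1,0):-1/.O/OX/X./OX, (2,1):+0/.O/.X/XO/OX*
[.O/.X/XO/OX] X move#2: (0,0):+0/XO/.X/XO/OX*, (1,0):+0/.O/XX/XO/OX
[XO/.X/XO/OX] O move#3: (1,0):+0/XO/OX/XO/OX*
[XO/OX/XO/OX] end (terminal +0, X#4); searched .O/.X/X./OX to 7

PV length from [.O/.X/X./OX]: 3 plies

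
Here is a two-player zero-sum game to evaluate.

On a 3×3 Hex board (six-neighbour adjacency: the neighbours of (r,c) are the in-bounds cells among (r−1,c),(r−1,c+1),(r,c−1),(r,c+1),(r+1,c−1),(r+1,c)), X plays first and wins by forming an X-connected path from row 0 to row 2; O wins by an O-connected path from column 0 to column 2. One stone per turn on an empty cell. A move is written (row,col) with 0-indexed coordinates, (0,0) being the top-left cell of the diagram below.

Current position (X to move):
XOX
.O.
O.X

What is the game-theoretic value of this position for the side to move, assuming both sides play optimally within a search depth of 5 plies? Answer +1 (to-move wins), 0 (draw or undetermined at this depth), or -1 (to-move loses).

[XOX/.O./O.X] X move#1: (1,0):-1/XOX/XO./O.X, (1,2):+1/XOX/.OX/O.X*, (2,1):-1/XOX/.O./OXX
[XOX/.OX/O.X] end (terminal -1, O#2); searched XOX/.O./O.X to 5

value(XOX/.O./O.X, X) = +1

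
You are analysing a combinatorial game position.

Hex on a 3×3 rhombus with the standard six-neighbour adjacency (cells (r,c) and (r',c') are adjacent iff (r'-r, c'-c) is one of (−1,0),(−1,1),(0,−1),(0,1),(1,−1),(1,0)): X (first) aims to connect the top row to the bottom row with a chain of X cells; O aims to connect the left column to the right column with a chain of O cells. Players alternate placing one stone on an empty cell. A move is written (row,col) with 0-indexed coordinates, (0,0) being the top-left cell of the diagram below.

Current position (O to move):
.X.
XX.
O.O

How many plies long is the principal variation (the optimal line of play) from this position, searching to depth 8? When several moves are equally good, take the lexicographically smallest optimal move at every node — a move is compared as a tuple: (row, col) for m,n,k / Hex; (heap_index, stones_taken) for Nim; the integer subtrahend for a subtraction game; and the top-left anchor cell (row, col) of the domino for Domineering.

PV length from [.X./XX./O.O]: 1 ply

ply 1, O at .X./XX./O.O | (0,0)=-1→OX./XX./O.O; (0,2)=-1→.XO/XX./O.O; (1,2)=-1→.X./XXO/O.O; (2,1)=+1→.X./XX./OOO*
ply 2: .X./XX./OOO is terminal -1 (X); from .X./XX./O.O depth 8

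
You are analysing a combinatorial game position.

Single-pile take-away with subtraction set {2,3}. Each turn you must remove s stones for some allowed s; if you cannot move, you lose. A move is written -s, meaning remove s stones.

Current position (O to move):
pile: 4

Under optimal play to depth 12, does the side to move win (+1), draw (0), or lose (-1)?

[4] O move#1: -2:-1/2, -3:+1/1*
[1] end (terminal -1, X#2); searched 4 to 12

value(4, O) = +1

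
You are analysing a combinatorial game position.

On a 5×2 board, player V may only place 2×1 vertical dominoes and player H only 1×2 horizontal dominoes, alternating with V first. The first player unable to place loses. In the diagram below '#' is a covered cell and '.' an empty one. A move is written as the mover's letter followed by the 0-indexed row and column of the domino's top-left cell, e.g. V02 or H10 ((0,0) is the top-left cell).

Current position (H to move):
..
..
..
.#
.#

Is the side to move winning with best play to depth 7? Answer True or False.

ply 1, H at ../../../.#/.# | H00=-1→##/../../.#/.#; H10=+1→../##/../.#/.#*; H20=-1→../../##/.#/.#
ply 2, V at ../##/../.#/.# | V20=-1→../##/#./##/.#*; V30=-1→../##/../##/##
ply 3, H at ../##/#./##/.# | H00=+1→##/##/#./##/.#*
ply 4: ##/##/#./##/.# is terminal -1 (V); from ../../../.#/.# depth 7

H winning at [../../../.#/.#]: True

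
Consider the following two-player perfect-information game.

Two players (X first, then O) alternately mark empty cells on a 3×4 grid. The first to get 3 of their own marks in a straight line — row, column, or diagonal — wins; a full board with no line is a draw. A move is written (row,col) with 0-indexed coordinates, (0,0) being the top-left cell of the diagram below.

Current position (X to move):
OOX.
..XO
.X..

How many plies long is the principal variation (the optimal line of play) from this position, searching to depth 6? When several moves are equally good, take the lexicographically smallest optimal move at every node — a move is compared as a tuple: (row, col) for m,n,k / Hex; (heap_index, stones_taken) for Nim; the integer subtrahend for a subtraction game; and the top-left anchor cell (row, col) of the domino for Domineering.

PV length from [OOX./..XO/.X..]: 1 ply

ply 1, X at OOX./..XO/.X.. | (0,3)=+1→OOXX/..XO/.X..*; (1,0)=+1→OOX./X.XO/.X..; (1,1)=+1→OOX./.XXO/.X..; (2,0)=+1→OOX./..XO/XX..; (2,2)=+1→OOX./..XO/.XX.; (2,3)=+1→OOX./..XO/.X.X
ply 2: OOXX/..XO/.X.. is terminal -1 (O); from OOX./..XO/.X.. depth 6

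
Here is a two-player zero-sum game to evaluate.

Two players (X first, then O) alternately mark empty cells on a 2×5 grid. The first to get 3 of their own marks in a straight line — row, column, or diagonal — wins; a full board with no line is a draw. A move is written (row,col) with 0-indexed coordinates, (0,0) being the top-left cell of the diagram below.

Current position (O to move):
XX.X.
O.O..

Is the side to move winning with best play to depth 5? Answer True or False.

p1 O@[XX.X./O.O..]: (0,2)[XXOX./O.O..]+0 (0,4)[XX.XO/O.O..]-1 (1,1)[XX.X./OOO..]+1* (1,3)[XX.X./O.OO.]-1 (1,4)[XX.X./O.O.O]-1
p2 X@[XX.X./OOO..] terminal -1; root [XX.X./O.O..] d5

O winning at [XX.X./O.O..]: True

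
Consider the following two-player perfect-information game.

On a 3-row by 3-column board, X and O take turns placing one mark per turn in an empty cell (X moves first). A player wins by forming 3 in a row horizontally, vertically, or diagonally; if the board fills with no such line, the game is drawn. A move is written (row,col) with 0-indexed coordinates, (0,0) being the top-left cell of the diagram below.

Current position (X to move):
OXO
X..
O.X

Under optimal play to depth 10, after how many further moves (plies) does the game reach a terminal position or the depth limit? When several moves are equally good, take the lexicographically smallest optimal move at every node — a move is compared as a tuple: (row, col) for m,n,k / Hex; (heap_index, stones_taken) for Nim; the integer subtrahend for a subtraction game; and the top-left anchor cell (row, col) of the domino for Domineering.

ply 1, X at OXO/X../O.X | (1,1)=+1→OXO/XX./O.X*; (1,2)=-1→OXO/X.X/O.X; (2,1)=-1→OXO/X../OXX
ply 2, O at OXO/XX./O.X | (1,2)=-1→OXO/XXO/O.X*; (2,1)=-1→OXO/XX./OOX
ply 3, X at OXO/XXO/O.X | (2,1)=+1→OXO/XXO/OXX*
ply 4: OXO/XXO/OXX is terminal -1 (O); from OXO/X../O.X depth 10

PV length from [OXO/X../O.X]: 3 plies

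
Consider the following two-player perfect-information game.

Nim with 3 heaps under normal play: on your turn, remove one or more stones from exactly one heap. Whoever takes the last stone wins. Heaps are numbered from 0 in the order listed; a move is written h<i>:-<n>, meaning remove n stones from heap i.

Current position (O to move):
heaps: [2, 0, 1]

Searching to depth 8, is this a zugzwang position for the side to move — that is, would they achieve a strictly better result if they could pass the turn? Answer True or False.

zugzwang((2,0,1), O) = False

[(2,0,1)] O move#1: h0:-1:+1/(1,0,1)*, h0:-2:-1/(0,0,1), h2:-1:-1/(2,0,0)
[(1,0,1)] X move#2: h0:-1:-1/(0,0,1)*, h2:-1:-1/(1,0,0)
[(0,0,1)] O move#3: h2:-1:+1/(0,0,0)*
[(0,0,0)] end (terminal -1, X#4); searched (2,0,1) to 8
suppose O passes — search the same position with X to move:
pass> [(2,0,1)] X move#1: h0:-1:+1/(1,0,1)*, h0:-2:-1/(0,0,1), h2:-1:-1/(2,0,0)
pass> [(1,0,1)] O move#2: h0:-1:-1/(0,0,1)*, h2:-1:-1/(1,0,0)
pass> [(0,0,1)] X move#3: h2:-1:+1/(0,0,0)*
pass> [(0,0,0)] end (terminal -1, O#4); searched (2,0,1) to 8
for O: play +1, pass -1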